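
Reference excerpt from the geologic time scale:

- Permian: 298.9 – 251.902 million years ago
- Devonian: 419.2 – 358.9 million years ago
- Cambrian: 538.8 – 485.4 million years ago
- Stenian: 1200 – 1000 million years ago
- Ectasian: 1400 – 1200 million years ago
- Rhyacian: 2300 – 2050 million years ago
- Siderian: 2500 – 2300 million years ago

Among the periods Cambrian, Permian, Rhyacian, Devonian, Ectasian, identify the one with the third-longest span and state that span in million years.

Durations: Cambrian 53.4; Permian 46.998; Rhyacian 250; Devonian 60.3; Ectasian 200 Myr.
Sorted longest-first: Rhyacian (250), Ectasian (200), Devonian (60.3), Cambrian (53.4), Permian (46.998).
The third longest is Devonian at 60.3 Myr.

Devonian, 60.3 million years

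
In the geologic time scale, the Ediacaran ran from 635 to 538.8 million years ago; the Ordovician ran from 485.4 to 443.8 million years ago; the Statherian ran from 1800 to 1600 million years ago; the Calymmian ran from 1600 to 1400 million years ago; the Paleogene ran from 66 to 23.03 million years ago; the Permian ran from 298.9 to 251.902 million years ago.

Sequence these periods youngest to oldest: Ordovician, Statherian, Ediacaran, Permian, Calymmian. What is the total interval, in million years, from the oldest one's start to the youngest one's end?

Permian, Ordovician, Ediacaran, Calymmian, Statherian; total span 1548.098 Myr

Start ages (Ma): Statherian 1800, Calymmian 1600, Ediacaran 635, Ordovician 485.4, Permian 298.9.
Ordered youngest to oldest: Permian, Ordovician, Ediacaran, Calymmian, Statherian.
Span = 1800 − 251.902 = 1548.098 Myr.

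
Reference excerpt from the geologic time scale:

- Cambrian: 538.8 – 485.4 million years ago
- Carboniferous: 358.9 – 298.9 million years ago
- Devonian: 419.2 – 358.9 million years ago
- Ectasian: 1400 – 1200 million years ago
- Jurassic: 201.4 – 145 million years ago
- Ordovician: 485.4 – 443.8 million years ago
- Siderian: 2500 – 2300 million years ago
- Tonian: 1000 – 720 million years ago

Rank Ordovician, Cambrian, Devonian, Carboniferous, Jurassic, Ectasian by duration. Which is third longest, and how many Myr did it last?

Carboniferous, 60 million years

Durations: Ordovician 41.6; Cambrian 53.4; Devonian 60.3; Carboniferous 60; Jurassic 56.4; Ectasian 200 Myr.
Sorted longest-first: Ectasian (200), Devonian (60.3), Carboniferous (60), Jurassic (56.4), Cambrian (53.4), Ordovician (41.6).
The third longest is Carboniferous at 60 Myr.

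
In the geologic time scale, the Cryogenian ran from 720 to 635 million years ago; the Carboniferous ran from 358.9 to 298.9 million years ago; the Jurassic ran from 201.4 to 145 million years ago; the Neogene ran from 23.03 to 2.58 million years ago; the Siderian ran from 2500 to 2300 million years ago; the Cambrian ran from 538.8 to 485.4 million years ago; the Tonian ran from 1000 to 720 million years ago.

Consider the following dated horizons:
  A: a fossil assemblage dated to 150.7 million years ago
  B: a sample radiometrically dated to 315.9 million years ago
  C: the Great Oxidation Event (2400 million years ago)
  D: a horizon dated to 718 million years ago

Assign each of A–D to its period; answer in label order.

A — Jurassic; B — Carboniferous; C — Siderian; D — Cryogenian

A: 150.7 Ma lies in 201.4–145 Ma, so Jurassic.
B: 315.9 Ma lies in 358.9–298.9 Ma, so Carboniferous.
C: 2400 Ma lies in 2500–2300 Ma, so Siderian.
D: 718 Ma lies in 720–635 Ma, so Cryogenian.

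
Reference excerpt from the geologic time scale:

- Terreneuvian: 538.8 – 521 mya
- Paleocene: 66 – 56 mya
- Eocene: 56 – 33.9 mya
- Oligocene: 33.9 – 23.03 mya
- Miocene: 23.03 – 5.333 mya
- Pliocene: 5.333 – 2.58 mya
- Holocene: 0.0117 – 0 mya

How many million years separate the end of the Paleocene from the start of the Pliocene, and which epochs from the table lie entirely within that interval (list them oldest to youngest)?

The Paleocene closes at 56 Ma and the Pliocene opens at 5.333 Ma, so the interval is 56 − 5.333 = 50.667 Myr.
An epoch fits inside if it starts at or after 56 Ma and ends at or before 5.333 Ma; oldest first that gives Eocene, Oligocene, Miocene.

50.667 million years; Eocene, Oligocene, Miocene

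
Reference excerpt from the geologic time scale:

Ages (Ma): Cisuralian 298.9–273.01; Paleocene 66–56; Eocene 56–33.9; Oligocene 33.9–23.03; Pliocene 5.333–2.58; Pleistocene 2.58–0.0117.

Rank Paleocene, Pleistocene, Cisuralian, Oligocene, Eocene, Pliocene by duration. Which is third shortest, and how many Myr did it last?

Start − end for each: Paleocene 66 − 56 = 10; Pleistocene 2.58 − 0.0117 = 2.5683; Cisuralian 298.9 − 273.01 = 25.89; Oligocene 33.9 − 23.03 = 10.87; Eocene 56 − 33.9 = 22.1; Pliocene 5.333 − 2.58 = 2.753.
Ranking these from shortest: Pleistocene < Pliocene < Paleocene < Oligocene < Eocene < Cisuralian.
Position 3 in that ranking is Paleocene, which lasted 10 Myr.

Paleocene, 10 million years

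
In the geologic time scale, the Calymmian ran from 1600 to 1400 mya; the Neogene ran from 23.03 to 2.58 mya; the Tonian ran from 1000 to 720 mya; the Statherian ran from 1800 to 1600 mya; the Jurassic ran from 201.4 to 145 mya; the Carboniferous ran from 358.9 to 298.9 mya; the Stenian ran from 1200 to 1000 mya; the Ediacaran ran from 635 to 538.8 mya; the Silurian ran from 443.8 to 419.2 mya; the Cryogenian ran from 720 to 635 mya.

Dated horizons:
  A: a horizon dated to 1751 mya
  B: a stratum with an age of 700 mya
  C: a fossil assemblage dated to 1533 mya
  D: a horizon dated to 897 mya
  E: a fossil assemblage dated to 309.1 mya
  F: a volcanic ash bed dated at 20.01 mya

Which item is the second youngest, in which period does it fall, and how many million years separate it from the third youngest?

E, in the Carboniferous; 390.9 million years to B

Sorted youngest-first by Ma: F (20.01), E (309.1), B (700), D (897), C (1533), A (1751).
The second youngest is E at 309.1 Ma, which lies in 358.9–298.9 Ma: the Carboniferous.
The third youngest is B at 700 Ma; separation = |309.1 − 700| = 390.9 Myr.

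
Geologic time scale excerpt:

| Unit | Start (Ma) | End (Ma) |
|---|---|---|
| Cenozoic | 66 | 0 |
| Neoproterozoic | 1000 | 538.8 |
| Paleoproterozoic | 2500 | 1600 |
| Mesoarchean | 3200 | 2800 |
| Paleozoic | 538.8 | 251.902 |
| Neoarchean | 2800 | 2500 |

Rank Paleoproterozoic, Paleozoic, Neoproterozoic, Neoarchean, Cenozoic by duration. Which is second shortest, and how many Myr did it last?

Paleozoic, 286.898 million years

Start − end for each: Paleoproterozoic 2500 − 1600 = 900; Paleozoic 538.8 − 251.902 = 286.898; Neoproterozoic 1000 − 538.8 = 461.2; Neoarchean 2800 − 2500 = 300; Cenozoic 66 − 0 = 66.
Ranking these from shortest: Cenozoic < Paleozoic < Neoarchean < Neoproterozoic < Paleoproterozoic.
Position 2 in that ranking is Paleozoic, which lasted 286.898 Myr.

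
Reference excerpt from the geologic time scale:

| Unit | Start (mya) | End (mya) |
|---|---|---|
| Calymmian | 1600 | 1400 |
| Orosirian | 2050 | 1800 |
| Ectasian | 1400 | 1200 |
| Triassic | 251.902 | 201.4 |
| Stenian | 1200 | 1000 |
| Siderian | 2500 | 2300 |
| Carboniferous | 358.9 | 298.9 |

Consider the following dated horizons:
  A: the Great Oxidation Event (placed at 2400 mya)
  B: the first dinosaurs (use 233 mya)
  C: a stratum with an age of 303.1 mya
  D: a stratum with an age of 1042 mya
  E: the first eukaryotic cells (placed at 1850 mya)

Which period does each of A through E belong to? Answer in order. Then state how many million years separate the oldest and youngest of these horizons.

A — Siderian; B — Triassic; C — Carboniferous; D — Stenian; E — Orosirian; span 2167 million years

A: 2400 Ma lies in 2500–2300 Ma, so Siderian.
B: 233 Ma lies in 251.902–201.4 Ma, so Triassic.
C: 303.1 Ma lies in 358.9–298.9 Ma, so Carboniferous.
D: 1042 Ma lies in 1200–1000 Ma, so Stenian.
E: 1850 Ma lies in 2050–1800 Ma, so Orosirian.
Oldest = 2400 Ma, youngest = 233 Ma → span 2167 Myr.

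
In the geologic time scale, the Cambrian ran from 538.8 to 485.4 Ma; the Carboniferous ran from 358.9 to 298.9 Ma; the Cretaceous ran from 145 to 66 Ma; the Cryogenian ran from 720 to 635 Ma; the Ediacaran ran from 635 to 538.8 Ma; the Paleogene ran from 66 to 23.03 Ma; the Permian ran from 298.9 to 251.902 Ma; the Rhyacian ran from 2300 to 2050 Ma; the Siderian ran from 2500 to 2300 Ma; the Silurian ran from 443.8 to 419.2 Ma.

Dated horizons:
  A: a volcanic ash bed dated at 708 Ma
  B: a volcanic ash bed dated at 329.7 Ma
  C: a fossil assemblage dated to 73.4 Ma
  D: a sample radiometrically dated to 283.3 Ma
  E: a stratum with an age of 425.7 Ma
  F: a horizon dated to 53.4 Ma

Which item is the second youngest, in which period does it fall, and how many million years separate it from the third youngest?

Sorted youngest-first by Ma: F (53.4), C (73.4), D (283.3), B (329.7), E (425.7), A (708).
The second youngest is C at 73.4 Ma, which lies in 145–66 Ma: the Cretaceous.
The third youngest is D at 283.3 Ma; separation = |73.4 − 283.3| = 209.9 Myr.

C, in the Cretaceous; 209.9 million years to D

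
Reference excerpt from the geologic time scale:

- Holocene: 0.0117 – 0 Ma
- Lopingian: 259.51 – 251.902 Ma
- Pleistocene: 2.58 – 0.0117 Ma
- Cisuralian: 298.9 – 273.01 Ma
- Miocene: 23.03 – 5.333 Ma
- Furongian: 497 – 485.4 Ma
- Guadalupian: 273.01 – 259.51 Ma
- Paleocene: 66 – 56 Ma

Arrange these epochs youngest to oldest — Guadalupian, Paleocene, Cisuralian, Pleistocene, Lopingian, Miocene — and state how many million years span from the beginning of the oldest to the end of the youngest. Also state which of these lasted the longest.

Pleistocene, Miocene, Paleocene, Lopingian, Guadalupian, Cisuralian; total span 298.8883 Myr; longest is Cisuralian

Start ages (Ma): Cisuralian 298.9, Guadalupian 273.01, Lopingian 259.51, Paleocene 66, Miocene 23.03, Pleistocene 2.58.
Ordered youngest to oldest: Pleistocene, Miocene, Paleocene, Lopingian, Guadalupian, Cisuralian.
Span = 298.9 − 0.0117 = 298.8883 Myr.
Durations: Pleistocene 2.5683, Miocene 17.697, Guadalupian 13.5, Paleocene 10, Cisuralian 25.89, Lopingian 7.608 → longest is Cisuralian (25.89 Myr).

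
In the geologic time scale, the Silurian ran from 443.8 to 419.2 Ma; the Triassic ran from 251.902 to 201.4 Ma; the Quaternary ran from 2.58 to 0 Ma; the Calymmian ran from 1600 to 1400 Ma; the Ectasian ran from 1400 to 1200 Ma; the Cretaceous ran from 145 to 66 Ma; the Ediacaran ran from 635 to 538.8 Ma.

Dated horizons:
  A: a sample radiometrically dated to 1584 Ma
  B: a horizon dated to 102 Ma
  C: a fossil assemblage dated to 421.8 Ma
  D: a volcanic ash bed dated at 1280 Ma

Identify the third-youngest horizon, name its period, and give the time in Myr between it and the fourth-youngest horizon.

Sorted youngest-first by Ma: B (102), C (421.8), D (1280), A (1584).
The third youngest is D at 1280 Ma, which lies in 1400–1200 Ma: the Ectasian.
The fourth youngest is A at 1584 Ma; separation = |1280 − 1584| = 304 Myr.

D, in the Ectasian; 304 million years to A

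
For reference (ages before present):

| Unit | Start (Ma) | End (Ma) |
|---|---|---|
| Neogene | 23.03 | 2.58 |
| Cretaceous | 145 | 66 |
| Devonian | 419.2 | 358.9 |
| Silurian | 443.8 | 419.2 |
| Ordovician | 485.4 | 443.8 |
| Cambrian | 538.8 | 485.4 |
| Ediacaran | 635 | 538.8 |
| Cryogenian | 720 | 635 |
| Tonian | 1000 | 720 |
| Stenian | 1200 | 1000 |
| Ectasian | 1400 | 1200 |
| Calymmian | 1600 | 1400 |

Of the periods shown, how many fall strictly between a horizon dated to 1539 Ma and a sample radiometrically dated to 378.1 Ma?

The older date is 1539 Ma and the younger is 378.1 Ma.
Periods with start < 1539 and end > 378.1 Ma: Ectasian (1400–1200), Stenian (1200–1000), Tonian (1000–720), Cryogenian (720–635), Ediacaran (635–538.8), Cambrian (538.8–485.4), Ordovician (485.4–443.8), Silurian (443.8–419.2).
That is 8 complete periods.

8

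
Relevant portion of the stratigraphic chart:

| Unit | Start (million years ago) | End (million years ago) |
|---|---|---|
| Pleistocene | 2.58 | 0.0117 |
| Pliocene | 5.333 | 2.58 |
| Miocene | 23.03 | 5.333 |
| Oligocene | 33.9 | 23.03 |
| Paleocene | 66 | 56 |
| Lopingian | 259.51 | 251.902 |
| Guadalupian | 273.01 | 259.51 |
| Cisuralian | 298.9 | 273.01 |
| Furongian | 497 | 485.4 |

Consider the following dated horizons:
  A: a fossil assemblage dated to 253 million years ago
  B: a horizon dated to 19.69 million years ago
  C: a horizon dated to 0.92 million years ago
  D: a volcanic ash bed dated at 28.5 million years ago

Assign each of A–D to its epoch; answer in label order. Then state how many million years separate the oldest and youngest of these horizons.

A — Lopingian; B — Miocene; C — Pleistocene; D — Oligocene; span 252.08 million years

A: 253 Ma lies in 259.51–251.902 Ma, so Lopingian.
B: 19.69 Ma lies in 23.03–5.333 Ma, so Miocene.
C: 0.92 Ma lies in 2.58–0.0117 Ma, so Pleistocene.
D: 28.5 Ma lies in 33.9–23.03 Ma, so Oligocene.
Oldest = 253 Ma, youngest = 0.92 Ma → span 252.08 Myr.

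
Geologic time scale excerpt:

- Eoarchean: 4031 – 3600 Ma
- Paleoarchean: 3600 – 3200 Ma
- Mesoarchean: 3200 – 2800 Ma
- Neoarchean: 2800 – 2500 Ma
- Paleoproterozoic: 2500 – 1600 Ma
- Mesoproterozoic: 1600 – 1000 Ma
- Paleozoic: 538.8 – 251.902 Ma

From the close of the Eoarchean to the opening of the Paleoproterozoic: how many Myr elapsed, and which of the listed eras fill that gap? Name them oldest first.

1100 million years; Paleoarchean, Mesoarchean, Neoarchean

The Eoarchean closes at 3600 Ma and the Paleoproterozoic opens at 2500 Ma, so the interval is 3600 − 2500 = 1100 Myr.
An era fits inside if it starts at or after 3600 Ma and ends at or before 2500 Ma; oldest first that gives Paleoarchean, Mesoarchean, Neoarchean.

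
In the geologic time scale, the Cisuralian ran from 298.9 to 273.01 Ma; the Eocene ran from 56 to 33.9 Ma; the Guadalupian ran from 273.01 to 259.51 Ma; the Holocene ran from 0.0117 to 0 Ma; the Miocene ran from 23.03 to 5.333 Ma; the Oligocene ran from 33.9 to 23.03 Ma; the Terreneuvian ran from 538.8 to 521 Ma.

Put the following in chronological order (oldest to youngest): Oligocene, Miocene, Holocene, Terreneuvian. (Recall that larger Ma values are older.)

Read off each span (Ma): Oligocene 33.9–23.03; Miocene 23.03–5.333; Holocene 0.0117–0; Terreneuvian 538.8–521.
Larger Ma is older, so oldest→youngest is Terreneuvian, Oligocene, Miocene, Holocene.

Terreneuvian, Oligocene, Miocene, Holocene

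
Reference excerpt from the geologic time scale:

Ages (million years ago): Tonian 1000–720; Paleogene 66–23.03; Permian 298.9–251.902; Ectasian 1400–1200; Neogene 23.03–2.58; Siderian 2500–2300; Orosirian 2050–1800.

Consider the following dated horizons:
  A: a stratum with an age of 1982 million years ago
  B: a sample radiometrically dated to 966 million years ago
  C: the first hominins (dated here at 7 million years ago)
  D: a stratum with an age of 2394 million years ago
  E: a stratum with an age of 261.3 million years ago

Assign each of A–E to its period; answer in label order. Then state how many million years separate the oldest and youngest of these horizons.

A — Orosirian; B — Tonian; C — Neogene; D — Siderian; E — Permian; span 2387 million years

Match each age against the start–end ranges in the excerpt: A = 1982 Ma → Orosirian (2050–1800); B = 966 Ma → Tonian (1000–720); C = 7 Ma → Neogene (23.03–2.58); D = 2394 Ma → Siderian (2500–2300); E = 261.3 Ma → Permian (298.9–251.902).
The largest age is 2394 Ma and the smallest is 7 Ma; their difference is 2387 Myr.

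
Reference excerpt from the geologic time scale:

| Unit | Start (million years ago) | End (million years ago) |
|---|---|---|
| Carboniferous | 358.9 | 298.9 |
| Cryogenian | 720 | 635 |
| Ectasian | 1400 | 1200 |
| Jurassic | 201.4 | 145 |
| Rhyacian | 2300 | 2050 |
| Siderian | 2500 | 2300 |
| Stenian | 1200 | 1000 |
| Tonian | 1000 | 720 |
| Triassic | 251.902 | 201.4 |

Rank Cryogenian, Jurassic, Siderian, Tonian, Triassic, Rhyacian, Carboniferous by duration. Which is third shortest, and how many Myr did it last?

Carboniferous, 60 million years

Start − end for each: Cryogenian 720 − 635 = 85; Jurassic 201.4 − 145 = 56.4; Siderian 2500 − 2300 = 200; Tonian 1000 − 720 = 280; Triassic 251.902 − 201.4 = 50.502; Rhyacian 2300 − 2050 = 250; Carboniferous 358.9 − 298.9 = 60.
Ranking these from shortest: Triassic < Jurassic < Carboniferous < Cryogenian < Siderian < Rhyacian < Tonian.
Position 3 in that ranking is Carboniferous, which lasted 60 Myr.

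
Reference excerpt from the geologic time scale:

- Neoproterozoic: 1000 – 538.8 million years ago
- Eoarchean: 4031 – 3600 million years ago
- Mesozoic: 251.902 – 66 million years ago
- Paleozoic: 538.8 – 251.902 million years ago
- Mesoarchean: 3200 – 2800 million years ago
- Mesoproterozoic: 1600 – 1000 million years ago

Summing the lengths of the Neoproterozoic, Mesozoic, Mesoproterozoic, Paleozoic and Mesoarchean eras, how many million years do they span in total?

Duration is start − end for each: (1000 − 538.8) + (251.902 − 66) + (1600 − 1000) + (538.8 − 251.902) + (3200 − 2800).
That is 461.2 + 185.902 + 600 + 286.898 + 400, which totals 1934 million years.

1934 million years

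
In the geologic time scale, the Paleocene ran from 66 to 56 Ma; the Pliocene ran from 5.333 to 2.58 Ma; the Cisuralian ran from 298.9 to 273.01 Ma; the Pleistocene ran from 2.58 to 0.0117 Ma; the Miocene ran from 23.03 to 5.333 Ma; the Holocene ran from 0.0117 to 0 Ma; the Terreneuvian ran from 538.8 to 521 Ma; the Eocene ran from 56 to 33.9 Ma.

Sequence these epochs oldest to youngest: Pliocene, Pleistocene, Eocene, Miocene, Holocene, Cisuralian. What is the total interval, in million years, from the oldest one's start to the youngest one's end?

Cisuralian, Eocene, Miocene, Pliocene, Pleistocene, Holocene; total span 298.9 Myr

Start ages (Ma): Cisuralian 298.9, Eocene 56, Miocene 23.03, Pliocene 5.333, Pleistocene 2.58, Holocene 0.0117.
Ordered oldest to youngest: Cisuralian, Eocene, Miocene, Pliocene, Pleistocene, Holocene.
Span = 298.9 − 0 = 298.9 Myr.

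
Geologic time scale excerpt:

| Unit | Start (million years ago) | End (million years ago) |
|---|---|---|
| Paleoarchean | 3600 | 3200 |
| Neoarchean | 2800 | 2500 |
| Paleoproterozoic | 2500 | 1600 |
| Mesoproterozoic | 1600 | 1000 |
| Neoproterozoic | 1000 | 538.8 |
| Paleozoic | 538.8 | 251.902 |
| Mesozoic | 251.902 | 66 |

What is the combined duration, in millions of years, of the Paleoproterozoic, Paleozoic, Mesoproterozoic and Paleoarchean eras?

Duration is start − end for each: (2500 − 1600) + (538.8 − 251.902) + (1600 − 1000) + (3600 − 3200).
That is 900 + 286.898 + 600 + 400, which totals 2186.898 million years.

2186.898 million years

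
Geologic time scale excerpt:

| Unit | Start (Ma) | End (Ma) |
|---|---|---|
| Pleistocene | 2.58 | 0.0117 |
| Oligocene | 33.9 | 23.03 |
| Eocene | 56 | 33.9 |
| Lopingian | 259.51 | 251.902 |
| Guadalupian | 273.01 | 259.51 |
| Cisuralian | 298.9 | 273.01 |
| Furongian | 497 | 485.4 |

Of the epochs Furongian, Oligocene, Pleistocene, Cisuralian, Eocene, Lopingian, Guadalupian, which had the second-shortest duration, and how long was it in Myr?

Durations: Furongian 11.6; Oligocene 10.87; Pleistocene 2.5683; Cisuralian 25.89; Eocene 22.1; Lopingian 7.608; Guadalupian 13.5 Myr.
Sorted shortest-first: Pleistocene (2.5683), Lopingian (7.608), Oligocene (10.87), Furongian (11.6), Guadalupian (13.5), Eocene (22.1), Cisuralian (25.89).
The second shortest is Lopingian at 7.608 Myr.

Lopingian, 7.608 million years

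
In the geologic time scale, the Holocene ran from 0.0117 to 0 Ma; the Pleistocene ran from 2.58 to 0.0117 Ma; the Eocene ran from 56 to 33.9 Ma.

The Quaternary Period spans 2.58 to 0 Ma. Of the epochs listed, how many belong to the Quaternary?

2

Epochs inside 2.58–0 Ma: Pleistocene, Holocene — 2 in total.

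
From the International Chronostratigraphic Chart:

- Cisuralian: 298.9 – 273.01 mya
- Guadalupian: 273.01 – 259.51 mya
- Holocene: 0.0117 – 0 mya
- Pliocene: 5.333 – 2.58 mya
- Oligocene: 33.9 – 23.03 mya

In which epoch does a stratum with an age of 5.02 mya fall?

5.02 Ma lies between 5.333 and 2.58 Ma, so it falls in the Pliocene.

Pliocene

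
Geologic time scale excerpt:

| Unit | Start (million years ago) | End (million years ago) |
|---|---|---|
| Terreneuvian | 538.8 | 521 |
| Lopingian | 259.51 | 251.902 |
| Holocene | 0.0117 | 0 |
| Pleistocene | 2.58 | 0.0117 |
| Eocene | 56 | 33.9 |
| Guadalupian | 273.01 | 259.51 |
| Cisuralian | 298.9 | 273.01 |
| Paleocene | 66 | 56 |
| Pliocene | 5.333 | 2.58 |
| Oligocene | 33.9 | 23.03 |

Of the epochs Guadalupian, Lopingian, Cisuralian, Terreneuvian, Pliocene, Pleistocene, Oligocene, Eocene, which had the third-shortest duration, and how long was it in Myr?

Lopingian, 7.608 million years

Start − end for each: Guadalupian 273.01 − 259.51 = 13.5; Lopingian 259.51 − 251.902 = 7.608; Cisuralian 298.9 − 273.01 = 25.89; Terreneuvian 538.8 − 521 = 17.8; Pliocene 5.333 − 2.58 = 2.753; Pleistocene 2.58 − 0.0117 = 2.5683; Oligocene 33.9 − 23.03 = 10.87; Eocene 56 − 33.9 = 22.1.
Ranking these from shortest: Pleistocene < Pliocene < Lopingian < Oligocene < Guadalupian < Terreneuvian < Eocene < Cisuralian.
Position 3 in that ranking is Lopingian, which lasted 7.608 Myr.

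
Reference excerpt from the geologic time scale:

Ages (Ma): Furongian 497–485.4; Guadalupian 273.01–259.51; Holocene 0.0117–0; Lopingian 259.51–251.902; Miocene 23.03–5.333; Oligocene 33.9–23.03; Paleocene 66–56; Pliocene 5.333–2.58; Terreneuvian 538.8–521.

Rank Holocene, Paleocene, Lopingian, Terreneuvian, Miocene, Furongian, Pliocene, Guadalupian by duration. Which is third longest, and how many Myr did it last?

Guadalupian, 13.5 million years

Durations: Holocene 0.0117; Paleocene 10; Lopingian 7.608; Terreneuvian 17.8; Miocene 17.697; Furongian 11.6; Pliocene 2.753; Guadalupian 13.5 Myr.
Sorted longest-first: Terreneuvian (17.8), Miocene (17.697), Guadalupian (13.5), Furongian (11.6), Paleocene (10), Lopingian (7.608), Pliocene (2.753), Holocene (0.0117).
The third longest is Guadalupian at 13.5 Myr.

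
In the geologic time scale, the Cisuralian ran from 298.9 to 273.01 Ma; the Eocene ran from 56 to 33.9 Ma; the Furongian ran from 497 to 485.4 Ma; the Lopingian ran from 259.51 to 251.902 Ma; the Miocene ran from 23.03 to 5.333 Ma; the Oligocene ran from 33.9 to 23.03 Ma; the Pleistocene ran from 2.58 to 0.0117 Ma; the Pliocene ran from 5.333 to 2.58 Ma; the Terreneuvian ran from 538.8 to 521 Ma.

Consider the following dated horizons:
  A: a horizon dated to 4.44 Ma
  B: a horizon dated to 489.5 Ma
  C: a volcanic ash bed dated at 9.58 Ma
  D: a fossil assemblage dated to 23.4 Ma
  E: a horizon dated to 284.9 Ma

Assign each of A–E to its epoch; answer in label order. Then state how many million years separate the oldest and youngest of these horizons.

Match each age against the start–end ranges in the excerpt: A = 4.44 Ma → Pliocene (5.333–2.58); B = 489.5 Ma → Furongian (497–485.4); C = 9.58 Ma → Miocene (23.03–5.333); D = 23.4 Ma → Oligocene (33.9–23.03); E = 284.9 Ma → Cisuralian (298.9–273.01).
The largest age is 489.5 Ma and the smallest is 4.44 Ma; their difference is 485.06 Myr.

A — Pliocene; B — Furongian; C — Miocene; D — Oligocene; E — Cisuralian; span 485.06 million years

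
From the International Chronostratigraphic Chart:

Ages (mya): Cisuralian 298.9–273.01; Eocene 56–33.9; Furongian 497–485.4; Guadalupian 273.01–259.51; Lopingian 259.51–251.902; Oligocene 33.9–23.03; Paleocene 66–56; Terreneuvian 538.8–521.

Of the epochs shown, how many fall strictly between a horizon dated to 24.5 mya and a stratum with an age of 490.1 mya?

The older date is 490.1 Ma and the younger is 24.5 Ma.
Epochs with start < 490.1 and end > 24.5 Ma: Cisuralian (298.9–273.01), Guadalupian (273.01–259.51), Lopingian (259.51–251.902), Paleocene (66–56), Eocene (56–33.9).
That is 5 complete epochs.

5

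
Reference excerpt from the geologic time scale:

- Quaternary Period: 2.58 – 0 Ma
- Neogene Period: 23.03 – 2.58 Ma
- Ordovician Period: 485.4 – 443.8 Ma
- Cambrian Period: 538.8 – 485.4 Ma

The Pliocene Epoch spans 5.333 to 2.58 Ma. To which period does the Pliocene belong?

Neogene

The Pliocene (5.333–2.58 Ma) lies entirely within 23.03–2.58 Ma, the Neogene Period.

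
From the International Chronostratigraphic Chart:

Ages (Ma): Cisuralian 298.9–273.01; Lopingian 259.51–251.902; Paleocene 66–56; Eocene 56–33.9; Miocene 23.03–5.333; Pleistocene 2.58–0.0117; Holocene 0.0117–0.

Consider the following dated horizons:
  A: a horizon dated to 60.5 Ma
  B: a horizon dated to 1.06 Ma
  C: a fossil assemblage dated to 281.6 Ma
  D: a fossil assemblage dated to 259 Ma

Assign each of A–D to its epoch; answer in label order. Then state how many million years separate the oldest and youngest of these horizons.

A — Paleocene; B — Pleistocene; C — Cisuralian; D — Lopingian; span 280.54 million years

A: 60.5 Ma lies in 66–56 Ma, so Paleocene.
B: 1.06 Ma lies in 2.58–0.0117 Ma, so Pleistocene.
C: 281.6 Ma lies in 298.9–273.01 Ma, so Cisuralian.
D: 259 Ma lies in 259.51–251.902 Ma, so Lopingian.
Oldest = 281.6 Ma, youngest = 1.06 Ma → span 280.54 Myr.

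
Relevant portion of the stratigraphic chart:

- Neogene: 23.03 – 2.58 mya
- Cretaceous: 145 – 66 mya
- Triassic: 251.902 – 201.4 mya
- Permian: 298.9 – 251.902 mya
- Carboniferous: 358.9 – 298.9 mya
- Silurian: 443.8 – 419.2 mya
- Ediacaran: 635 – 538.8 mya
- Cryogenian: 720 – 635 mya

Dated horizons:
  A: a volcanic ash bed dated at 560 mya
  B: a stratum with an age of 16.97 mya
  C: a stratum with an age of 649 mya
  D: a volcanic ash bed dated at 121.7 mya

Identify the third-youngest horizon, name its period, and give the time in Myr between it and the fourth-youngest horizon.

Smaller Ma means younger, so youngest first: B 16.97 < D 121.7 < A 560 < C 649.
Counting 3 along gives A (560 Ma); the excerpt puts that inside the Ediacaran, 635–538.8 Ma.
Next in line is C (649 Ma), and 649 − 560 = 89 Myr.

A, in the Ediacaran; 89 million years to C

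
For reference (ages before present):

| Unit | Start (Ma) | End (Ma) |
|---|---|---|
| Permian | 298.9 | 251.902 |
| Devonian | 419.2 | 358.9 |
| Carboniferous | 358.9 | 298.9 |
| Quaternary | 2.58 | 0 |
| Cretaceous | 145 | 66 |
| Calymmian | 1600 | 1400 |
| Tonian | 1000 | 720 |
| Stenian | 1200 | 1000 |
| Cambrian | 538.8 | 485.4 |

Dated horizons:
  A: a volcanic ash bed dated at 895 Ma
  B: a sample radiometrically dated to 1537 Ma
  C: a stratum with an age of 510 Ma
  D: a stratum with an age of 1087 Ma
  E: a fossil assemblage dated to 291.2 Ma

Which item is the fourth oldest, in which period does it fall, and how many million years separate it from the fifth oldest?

C, in the Cambrian; 218.8 million years to E

Sorted oldest-first by Ma: B (1537), D (1087), A (895), C (510), E (291.2).
The fourth oldest is C at 510 Ma, which lies in 538.8–485.4 Ma: the Cambrian.
The fifth oldest is E at 291.2 Ma; separation = |510 − 291.2| = 218.8 Myr.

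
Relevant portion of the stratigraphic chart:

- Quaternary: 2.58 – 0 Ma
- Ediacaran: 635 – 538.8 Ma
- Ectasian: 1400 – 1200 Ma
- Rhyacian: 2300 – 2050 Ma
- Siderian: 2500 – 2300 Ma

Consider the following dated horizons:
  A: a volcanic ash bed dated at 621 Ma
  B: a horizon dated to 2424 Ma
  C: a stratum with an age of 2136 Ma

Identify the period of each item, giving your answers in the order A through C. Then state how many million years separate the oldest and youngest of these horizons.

A — Ediacaran; B — Siderian; C — Rhyacian; span 1803 million years

Match each age against the start–end ranges in the excerpt: A = 621 Ma → Ediacaran (635–538.8); B = 2424 Ma → Siderian (2500–2300); C = 2136 Ma → Rhyacian (2300–2050).
The largest age is 2424 Ma and the smallest is 621 Ma; their difference is 1803 Myr.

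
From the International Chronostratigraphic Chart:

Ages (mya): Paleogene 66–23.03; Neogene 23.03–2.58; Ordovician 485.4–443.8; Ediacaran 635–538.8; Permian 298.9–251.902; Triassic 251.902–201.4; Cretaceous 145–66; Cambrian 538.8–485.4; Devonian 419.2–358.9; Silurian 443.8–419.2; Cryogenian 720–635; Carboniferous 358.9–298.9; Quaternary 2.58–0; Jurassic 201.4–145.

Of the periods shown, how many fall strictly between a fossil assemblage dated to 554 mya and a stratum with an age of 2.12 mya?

The older date is 554 Ma and the younger is 2.12 Ma.
Periods with start < 554 and end > 2.12 Ma: Cambrian (538.8–485.4), Ordovician (485.4–443.8), Silurian (443.8–419.2), Devonian (419.2–358.9), Carboniferous (358.9–298.9), Permian (298.9–251.902), Triassic (251.902–201.4), Jurassic (201.4–145), Cretaceous (145–66), Paleogene (66–23.03), Neogene (23.03–2.58).
That is 11 complete periods.

11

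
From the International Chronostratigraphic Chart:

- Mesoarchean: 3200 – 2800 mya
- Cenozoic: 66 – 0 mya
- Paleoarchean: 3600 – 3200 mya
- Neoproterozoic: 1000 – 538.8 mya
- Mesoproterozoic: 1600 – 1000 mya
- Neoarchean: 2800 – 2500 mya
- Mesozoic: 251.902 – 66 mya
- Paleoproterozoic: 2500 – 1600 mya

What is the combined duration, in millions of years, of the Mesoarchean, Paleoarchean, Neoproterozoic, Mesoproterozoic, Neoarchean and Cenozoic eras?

2227.2 million years

Duration is start − end for each: (3200 − 2800) + (3600 − 3200) + (1000 − 538.8) + (1600 − 1000) + (2800 − 2500) + (66 − 0).
That is 400 + 400 + 461.2 + 600 + 300 + 66, which totals 2227.2 million years.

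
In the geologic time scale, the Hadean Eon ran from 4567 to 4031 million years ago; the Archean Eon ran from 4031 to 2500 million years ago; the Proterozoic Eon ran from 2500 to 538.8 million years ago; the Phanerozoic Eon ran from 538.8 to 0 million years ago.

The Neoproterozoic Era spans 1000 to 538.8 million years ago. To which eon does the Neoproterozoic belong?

Proterozoic

The Neoproterozoic (1000–538.8 Ma) lies entirely within 2500–538.8 Ma, the Proterozoic Eon.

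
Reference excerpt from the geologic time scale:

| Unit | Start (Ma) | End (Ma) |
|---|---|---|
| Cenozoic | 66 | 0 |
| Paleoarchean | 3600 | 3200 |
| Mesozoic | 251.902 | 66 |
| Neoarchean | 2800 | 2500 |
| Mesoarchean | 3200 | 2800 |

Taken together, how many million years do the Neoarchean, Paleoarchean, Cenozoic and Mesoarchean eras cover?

Each duration: Neoarchean = 300; Paleoarchean = 400; Cenozoic = 66; Mesoarchean = 400.
Sum: 300 + 400 + 66 + 400 = 1166 Myr.

1166 million years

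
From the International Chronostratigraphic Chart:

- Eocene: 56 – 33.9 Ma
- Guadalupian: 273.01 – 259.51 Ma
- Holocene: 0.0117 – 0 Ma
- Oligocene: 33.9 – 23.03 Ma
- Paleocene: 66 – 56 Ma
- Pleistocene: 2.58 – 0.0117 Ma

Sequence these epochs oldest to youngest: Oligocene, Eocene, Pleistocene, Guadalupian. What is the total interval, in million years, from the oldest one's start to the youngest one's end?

Guadalupian, Eocene, Oligocene, Pleistocene; total span 272.9983 Myr

Start ages (Ma): Guadalupian 273.01, Eocene 56, Oligocene 33.9, Pleistocene 2.58.
Ordered oldest to youngest: Guadalupian, Eocene, Oligocene, Pleistocene.
Span = 273.01 − 0.0117 = 272.9983 Myr.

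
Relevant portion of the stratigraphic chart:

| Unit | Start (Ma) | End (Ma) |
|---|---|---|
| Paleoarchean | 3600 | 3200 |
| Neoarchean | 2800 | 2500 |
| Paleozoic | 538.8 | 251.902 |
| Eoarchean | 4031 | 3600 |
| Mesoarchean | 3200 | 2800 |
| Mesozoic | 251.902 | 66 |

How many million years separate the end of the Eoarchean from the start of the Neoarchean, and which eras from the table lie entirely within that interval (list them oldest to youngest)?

The Eoarchean closes at 3600 Ma and the Neoarchean opens at 2800 Ma, so the interval is 3600 − 2800 = 800 Myr.
An era fits inside if it starts at or after 3600 Ma and ends at or before 2800 Ma; oldest first that gives Paleoarchean, Mesoarchean.

800 million years; Paleoarchean, Mesoarchean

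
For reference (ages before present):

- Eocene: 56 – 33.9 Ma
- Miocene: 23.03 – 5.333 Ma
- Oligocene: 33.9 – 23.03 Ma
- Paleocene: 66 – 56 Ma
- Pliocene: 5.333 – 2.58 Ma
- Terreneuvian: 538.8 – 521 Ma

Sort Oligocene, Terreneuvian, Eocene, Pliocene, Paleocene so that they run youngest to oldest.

Pliocene → Oligocene → Eocene → Paleocene → Terreneuvian

Sorting by start age (ascending Ma, since larger Ma = older): Pliocene began 5.333, Oligocene began 33.9, Eocene began 56, Paleocene began 66, Terreneuvian began 538.8.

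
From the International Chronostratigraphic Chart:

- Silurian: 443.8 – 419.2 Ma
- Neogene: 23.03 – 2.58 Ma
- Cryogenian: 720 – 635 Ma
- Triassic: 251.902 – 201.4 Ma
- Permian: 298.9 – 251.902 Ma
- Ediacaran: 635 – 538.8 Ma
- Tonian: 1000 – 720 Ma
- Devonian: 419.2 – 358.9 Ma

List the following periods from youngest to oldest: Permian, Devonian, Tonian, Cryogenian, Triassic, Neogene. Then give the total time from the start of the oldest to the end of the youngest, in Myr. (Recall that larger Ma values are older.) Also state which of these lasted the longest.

Neogene → Triassic → Permian → Devonian → Cryogenian → Tonian; total span 997.42 Myr; longest is Tonian

From the excerpt: Permian 298.9–251.902; Devonian 419.2–358.9; Tonian 1000–720; Cryogenian 720–635; Triassic 251.902–201.4; Neogene 23.03–2.58 (Ma).
Larger Ma is earlier, so the oldest is Tonian and the youngest is Neogene; youngest to oldest: Neogene, Triassic, Permian, Devonian, Cryogenian, Tonian.
Oldest start 1000 minus youngest end 2.58 gives 997.42 Myr overall.
Individual lengths (start − end): Triassic 50.502; Devonian 60.3; Cryogenian 85; Permian 46.998; Neogene 20.45; Tonian 280. The largest is Tonian at 280 Myr.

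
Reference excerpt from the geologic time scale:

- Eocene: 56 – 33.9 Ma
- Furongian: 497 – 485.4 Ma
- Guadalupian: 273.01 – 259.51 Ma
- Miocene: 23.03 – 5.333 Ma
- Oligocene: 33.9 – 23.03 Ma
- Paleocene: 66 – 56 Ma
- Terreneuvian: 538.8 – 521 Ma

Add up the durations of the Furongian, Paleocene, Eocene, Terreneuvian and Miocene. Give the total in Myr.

79.197 million years

Each duration: Furongian = 11.6; Paleocene = 10; Eocene = 22.1; Terreneuvian = 17.8; Miocene = 17.697.
Sum: 11.6 + 10 + 22.1 + 17.8 + 17.697 = 79.197 Myr.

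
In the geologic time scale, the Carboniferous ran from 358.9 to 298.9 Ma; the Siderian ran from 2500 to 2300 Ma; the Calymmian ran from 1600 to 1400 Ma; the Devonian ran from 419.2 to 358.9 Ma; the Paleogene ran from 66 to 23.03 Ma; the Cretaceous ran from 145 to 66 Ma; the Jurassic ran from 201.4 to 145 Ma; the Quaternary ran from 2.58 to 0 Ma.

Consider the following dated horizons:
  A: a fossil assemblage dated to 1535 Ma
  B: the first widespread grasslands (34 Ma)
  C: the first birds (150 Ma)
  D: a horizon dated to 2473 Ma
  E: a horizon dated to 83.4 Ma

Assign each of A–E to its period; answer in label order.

Match each age against the start–end ranges in the excerpt: A = 1535 Ma → Calymmian (1600–1400); B = 34 Ma → Paleogene (66–23.03); C = 150 Ma → Jurassic (201.4–145); D = 2473 Ma → Siderian (2500–2300); E = 83.4 Ma → Cretaceous (145–66).

A — Calymmian; B — Paleogene; C — Jurassic; D — Siderian; E — Cretaceous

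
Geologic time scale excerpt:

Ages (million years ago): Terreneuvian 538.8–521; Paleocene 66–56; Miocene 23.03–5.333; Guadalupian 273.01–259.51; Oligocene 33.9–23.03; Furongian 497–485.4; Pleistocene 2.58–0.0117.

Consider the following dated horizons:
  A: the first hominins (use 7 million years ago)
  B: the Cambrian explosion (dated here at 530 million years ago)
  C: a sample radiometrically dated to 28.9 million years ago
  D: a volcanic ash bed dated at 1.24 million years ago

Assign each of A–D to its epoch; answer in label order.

A — Miocene; B — Terreneuvian; C — Oligocene; D — Pleistocene

A: 7 Ma lies in 23.03–5.333 Ma, so Miocene.
B: 530 Ma lies in 538.8–521 Ma, so Terreneuvian.
C: 28.9 Ma lies in 33.9–23.03 Ma, so Oligocene.
D: 1.24 Ma lies in 2.58–0.0117 Ma, so Pleistocene.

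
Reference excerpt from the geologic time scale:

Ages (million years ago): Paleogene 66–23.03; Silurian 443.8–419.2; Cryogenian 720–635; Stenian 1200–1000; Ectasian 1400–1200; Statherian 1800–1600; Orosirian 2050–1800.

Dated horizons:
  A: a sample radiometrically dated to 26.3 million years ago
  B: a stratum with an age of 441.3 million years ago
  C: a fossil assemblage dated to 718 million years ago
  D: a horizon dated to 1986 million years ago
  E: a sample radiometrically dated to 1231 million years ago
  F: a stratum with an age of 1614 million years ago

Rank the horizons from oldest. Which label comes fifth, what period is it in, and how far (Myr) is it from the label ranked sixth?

Larger Ma means older, so oldest first: D 1986 > F 1614 > E 1231 > C 718 > B 441.3 > A 26.3.
Counting 5 along gives B (441.3 Ma); the excerpt puts that inside the Silurian, 443.8–419.2 Ma.
Next in line is A (26.3 Ma), and 441.3 − 26.3 = 415 Myr.

B, in the Silurian; 415 million years to A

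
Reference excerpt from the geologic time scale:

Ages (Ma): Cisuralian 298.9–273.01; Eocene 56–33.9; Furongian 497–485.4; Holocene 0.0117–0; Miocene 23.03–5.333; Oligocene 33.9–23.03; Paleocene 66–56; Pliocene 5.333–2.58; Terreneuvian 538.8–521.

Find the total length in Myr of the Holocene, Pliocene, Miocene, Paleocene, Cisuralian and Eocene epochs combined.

78.4517 million years

Each duration: Holocene = 0.0117; Pliocene = 2.753; Miocene = 17.697; Paleocene = 10; Cisuralian = 25.89; Eocene = 22.1.
Sum: 0.0117 + 2.753 + 17.697 + 10 + 25.89 + 22.1 = 78.4517 Myr.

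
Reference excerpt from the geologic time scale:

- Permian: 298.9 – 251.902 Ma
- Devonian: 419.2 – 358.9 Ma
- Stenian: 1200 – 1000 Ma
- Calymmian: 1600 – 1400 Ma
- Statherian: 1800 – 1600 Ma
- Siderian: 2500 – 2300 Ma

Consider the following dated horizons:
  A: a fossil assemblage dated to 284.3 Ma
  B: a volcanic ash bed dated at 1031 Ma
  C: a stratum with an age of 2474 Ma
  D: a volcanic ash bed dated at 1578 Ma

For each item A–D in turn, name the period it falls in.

Match each age against the start–end ranges in the excerpt: A = 284.3 Ma → Permian (298.9–251.902); B = 1031 Ma → Stenian (1200–1000); C = 2474 Ma → Siderian (2500–2300); D = 1578 Ma → Calymmian (1600–1400).

A — Permian; B — Stenian; C — Siderian; D — Calymmian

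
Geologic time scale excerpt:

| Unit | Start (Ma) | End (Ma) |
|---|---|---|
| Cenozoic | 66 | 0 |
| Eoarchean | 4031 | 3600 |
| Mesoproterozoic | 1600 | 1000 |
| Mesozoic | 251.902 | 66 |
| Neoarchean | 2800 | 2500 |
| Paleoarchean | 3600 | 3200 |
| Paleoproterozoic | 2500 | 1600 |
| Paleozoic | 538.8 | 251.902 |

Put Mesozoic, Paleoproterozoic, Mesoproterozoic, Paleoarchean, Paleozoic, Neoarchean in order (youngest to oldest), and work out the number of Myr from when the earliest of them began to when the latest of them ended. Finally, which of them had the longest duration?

From the excerpt: Mesozoic 251.902–66; Paleoproterozoic 2500–1600; Mesoproterozoic 1600–1000; Paleoarchean 3600–3200; Paleozoic 538.8–251.902; Neoarchean 2800–2500 (Ma).
Larger Ma is earlier, so the oldest is Paleoarchean and the youngest is Mesozoic; youngest to oldest: Mesozoic, Paleozoic, Mesoproterozoic, Paleoproterozoic, Neoarchean, Paleoarchean.
Oldest start 3600 minus youngest end 66 gives 3534 Myr overall.
Individual lengths (start − end): Neoarchean 300; Paleoproterozoic 900; Mesoproterozoic 600; Mesozoic 185.902; Paleozoic 286.898; Paleoarchean 400. The largest is Paleoproterozoic at 900 Myr.

Mesozoic, Paleozoic, Mesoproterozoic, Paleoproterozoic, Neoarchean, Paleoarchean; total span 3534 Myr; longest is Paleoproterozoic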